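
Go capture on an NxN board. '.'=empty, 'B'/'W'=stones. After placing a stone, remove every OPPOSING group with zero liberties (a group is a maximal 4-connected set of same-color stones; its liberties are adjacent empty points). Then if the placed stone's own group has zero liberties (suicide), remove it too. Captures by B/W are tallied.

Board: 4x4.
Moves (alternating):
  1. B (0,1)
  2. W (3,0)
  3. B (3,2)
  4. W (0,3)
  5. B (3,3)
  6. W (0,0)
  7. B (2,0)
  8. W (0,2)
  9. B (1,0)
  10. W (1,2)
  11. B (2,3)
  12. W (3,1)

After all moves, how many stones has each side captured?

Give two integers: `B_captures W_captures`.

Move 1: B@(0,1) -> caps B=0 W=0
Move 2: W@(3,0) -> caps B=0 W=0
Move 3: B@(3,2) -> caps B=0 W=0
Move 4: W@(0,3) -> caps B=0 W=0
Move 5: B@(3,3) -> caps B=0 W=0
Move 6: W@(0,0) -> caps B=0 W=0
Move 7: B@(2,0) -> caps B=0 W=0
Move 8: W@(0,2) -> caps B=0 W=0
Move 9: B@(1,0) -> caps B=1 W=0
Move 10: W@(1,2) -> caps B=1 W=0
Move 11: B@(2,3) -> caps B=1 W=0
Move 12: W@(3,1) -> caps B=1 W=0

Answer: 1 0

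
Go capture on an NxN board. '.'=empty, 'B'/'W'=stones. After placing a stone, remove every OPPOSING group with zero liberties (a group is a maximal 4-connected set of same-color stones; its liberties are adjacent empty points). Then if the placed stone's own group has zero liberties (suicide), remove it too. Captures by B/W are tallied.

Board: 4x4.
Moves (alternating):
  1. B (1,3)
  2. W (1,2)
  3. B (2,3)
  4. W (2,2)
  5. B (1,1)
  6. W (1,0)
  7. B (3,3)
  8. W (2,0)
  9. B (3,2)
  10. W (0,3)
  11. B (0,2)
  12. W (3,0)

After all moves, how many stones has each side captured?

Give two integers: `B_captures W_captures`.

Move 1: B@(1,3) -> caps B=0 W=0
Move 2: W@(1,2) -> caps B=0 W=0
Move 3: B@(2,3) -> caps B=0 W=0
Move 4: W@(2,2) -> caps B=0 W=0
Move 5: B@(1,1) -> caps B=0 W=0
Move 6: W@(1,0) -> caps B=0 W=0
Move 7: B@(3,3) -> caps B=0 W=0
Move 8: W@(2,0) -> caps B=0 W=0
Move 9: B@(3,2) -> caps B=0 W=0
Move 10: W@(0,3) -> caps B=0 W=0
Move 11: B@(0,2) -> caps B=1 W=0
Move 12: W@(3,0) -> caps B=1 W=0

Answer: 1 0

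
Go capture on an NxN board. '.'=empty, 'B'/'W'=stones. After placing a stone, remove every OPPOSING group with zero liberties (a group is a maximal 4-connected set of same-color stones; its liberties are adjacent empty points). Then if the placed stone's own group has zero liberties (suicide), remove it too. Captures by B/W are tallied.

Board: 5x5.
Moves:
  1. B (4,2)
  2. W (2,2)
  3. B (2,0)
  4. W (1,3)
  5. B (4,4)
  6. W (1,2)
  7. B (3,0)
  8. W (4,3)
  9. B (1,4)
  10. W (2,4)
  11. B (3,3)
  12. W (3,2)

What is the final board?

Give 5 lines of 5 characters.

Answer: .....
..WWB
B.W.W
B.WB.
..B.B

Derivation:
Move 1: B@(4,2) -> caps B=0 W=0
Move 2: W@(2,2) -> caps B=0 W=0
Move 3: B@(2,0) -> caps B=0 W=0
Move 4: W@(1,3) -> caps B=0 W=0
Move 5: B@(4,4) -> caps B=0 W=0
Move 6: W@(1,2) -> caps B=0 W=0
Move 7: B@(3,0) -> caps B=0 W=0
Move 8: W@(4,3) -> caps B=0 W=0
Move 9: B@(1,4) -> caps B=0 W=0
Move 10: W@(2,4) -> caps B=0 W=0
Move 11: B@(3,3) -> caps B=1 W=0
Move 12: W@(3,2) -> caps B=1 W=0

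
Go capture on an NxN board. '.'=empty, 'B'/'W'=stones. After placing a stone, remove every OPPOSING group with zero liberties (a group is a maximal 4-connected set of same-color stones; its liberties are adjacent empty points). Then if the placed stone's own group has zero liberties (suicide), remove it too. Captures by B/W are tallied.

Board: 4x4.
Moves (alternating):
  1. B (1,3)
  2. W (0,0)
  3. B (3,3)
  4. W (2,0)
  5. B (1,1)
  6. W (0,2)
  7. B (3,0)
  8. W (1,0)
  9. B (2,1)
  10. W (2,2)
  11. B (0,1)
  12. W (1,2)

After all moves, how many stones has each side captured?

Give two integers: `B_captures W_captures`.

Answer: 3 0

Derivation:
Move 1: B@(1,3) -> caps B=0 W=0
Move 2: W@(0,0) -> caps B=0 W=0
Move 3: B@(3,3) -> caps B=0 W=0
Move 4: W@(2,0) -> caps B=0 W=0
Move 5: B@(1,1) -> caps B=0 W=0
Move 6: W@(0,2) -> caps B=0 W=0
Move 7: B@(3,0) -> caps B=0 W=0
Move 8: W@(1,0) -> caps B=0 W=0
Move 9: B@(2,1) -> caps B=0 W=0
Move 10: W@(2,2) -> caps B=0 W=0
Move 11: B@(0,1) -> caps B=3 W=0
Move 12: W@(1,2) -> caps B=3 W=0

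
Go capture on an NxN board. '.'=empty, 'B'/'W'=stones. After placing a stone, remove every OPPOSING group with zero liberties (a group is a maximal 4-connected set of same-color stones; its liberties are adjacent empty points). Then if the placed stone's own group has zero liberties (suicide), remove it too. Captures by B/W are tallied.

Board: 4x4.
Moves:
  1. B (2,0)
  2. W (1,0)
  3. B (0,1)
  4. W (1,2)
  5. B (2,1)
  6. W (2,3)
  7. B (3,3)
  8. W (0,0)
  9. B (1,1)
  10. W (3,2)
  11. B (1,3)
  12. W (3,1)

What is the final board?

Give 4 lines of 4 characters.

Answer: .B..
.BWB
BB.W
.WW.

Derivation:
Move 1: B@(2,0) -> caps B=0 W=0
Move 2: W@(1,0) -> caps B=0 W=0
Move 3: B@(0,1) -> caps B=0 W=0
Move 4: W@(1,2) -> caps B=0 W=0
Move 5: B@(2,1) -> caps B=0 W=0
Move 6: W@(2,3) -> caps B=0 W=0
Move 7: B@(3,3) -> caps B=0 W=0
Move 8: W@(0,0) -> caps B=0 W=0
Move 9: B@(1,1) -> caps B=2 W=0
Move 10: W@(3,2) -> caps B=2 W=1
Move 11: B@(1,3) -> caps B=2 W=1
Move 12: W@(3,1) -> caps B=2 W=1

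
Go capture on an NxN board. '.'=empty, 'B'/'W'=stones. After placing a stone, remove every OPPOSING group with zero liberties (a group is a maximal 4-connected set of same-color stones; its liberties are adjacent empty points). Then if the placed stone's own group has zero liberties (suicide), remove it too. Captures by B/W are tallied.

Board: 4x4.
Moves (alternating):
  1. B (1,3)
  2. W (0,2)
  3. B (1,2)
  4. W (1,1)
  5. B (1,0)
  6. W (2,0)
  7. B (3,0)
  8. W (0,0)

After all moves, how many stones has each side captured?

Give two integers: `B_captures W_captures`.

Move 1: B@(1,3) -> caps B=0 W=0
Move 2: W@(0,2) -> caps B=0 W=0
Move 3: B@(1,2) -> caps B=0 W=0
Move 4: W@(1,1) -> caps B=0 W=0
Move 5: B@(1,0) -> caps B=0 W=0
Move 6: W@(2,0) -> caps B=0 W=0
Move 7: B@(3,0) -> caps B=0 W=0
Move 8: W@(0,0) -> caps B=0 W=1

Answer: 0 1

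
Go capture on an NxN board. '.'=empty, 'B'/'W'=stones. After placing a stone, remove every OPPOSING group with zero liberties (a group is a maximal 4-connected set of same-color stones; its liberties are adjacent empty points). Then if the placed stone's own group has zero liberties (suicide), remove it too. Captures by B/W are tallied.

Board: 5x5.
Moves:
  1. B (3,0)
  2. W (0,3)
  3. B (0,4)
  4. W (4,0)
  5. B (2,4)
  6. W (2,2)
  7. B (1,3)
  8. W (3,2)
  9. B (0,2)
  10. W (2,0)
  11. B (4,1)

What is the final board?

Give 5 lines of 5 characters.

Move 1: B@(3,0) -> caps B=0 W=0
Move 2: W@(0,3) -> caps B=0 W=0
Move 3: B@(0,4) -> caps B=0 W=0
Move 4: W@(4,0) -> caps B=0 W=0
Move 5: B@(2,4) -> caps B=0 W=0
Move 6: W@(2,2) -> caps B=0 W=0
Move 7: B@(1,3) -> caps B=0 W=0
Move 8: W@(3,2) -> caps B=0 W=0
Move 9: B@(0,2) -> caps B=1 W=0
Move 10: W@(2,0) -> caps B=1 W=0
Move 11: B@(4,1) -> caps B=2 W=0

Answer: ..B.B
...B.
W.W.B
B.W..
.B...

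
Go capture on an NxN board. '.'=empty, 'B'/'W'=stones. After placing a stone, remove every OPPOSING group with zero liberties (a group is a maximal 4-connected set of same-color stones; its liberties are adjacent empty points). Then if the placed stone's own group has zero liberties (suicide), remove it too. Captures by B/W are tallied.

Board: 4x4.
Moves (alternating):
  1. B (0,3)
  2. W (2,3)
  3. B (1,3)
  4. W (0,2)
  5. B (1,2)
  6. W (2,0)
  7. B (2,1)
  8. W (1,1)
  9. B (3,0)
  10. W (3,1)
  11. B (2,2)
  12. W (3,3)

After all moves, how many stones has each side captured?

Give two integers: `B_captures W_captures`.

Answer: 0 1

Derivation:
Move 1: B@(0,3) -> caps B=0 W=0
Move 2: W@(2,3) -> caps B=0 W=0
Move 3: B@(1,3) -> caps B=0 W=0
Move 4: W@(0,2) -> caps B=0 W=0
Move 5: B@(1,2) -> caps B=0 W=0
Move 6: W@(2,0) -> caps B=0 W=0
Move 7: B@(2,1) -> caps B=0 W=0
Move 8: W@(1,1) -> caps B=0 W=0
Move 9: B@(3,0) -> caps B=0 W=0
Move 10: W@(3,1) -> caps B=0 W=1
Move 11: B@(2,2) -> caps B=0 W=1
Move 12: W@(3,3) -> caps B=0 W=1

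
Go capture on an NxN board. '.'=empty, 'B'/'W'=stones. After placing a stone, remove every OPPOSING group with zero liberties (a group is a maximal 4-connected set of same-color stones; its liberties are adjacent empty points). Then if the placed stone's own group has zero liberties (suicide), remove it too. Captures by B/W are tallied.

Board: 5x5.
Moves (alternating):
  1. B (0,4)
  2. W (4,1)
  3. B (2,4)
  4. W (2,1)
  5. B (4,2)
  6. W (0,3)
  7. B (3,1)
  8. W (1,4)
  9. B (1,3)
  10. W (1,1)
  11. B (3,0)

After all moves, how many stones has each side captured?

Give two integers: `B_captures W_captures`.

Move 1: B@(0,4) -> caps B=0 W=0
Move 2: W@(4,1) -> caps B=0 W=0
Move 3: B@(2,4) -> caps B=0 W=0
Move 4: W@(2,1) -> caps B=0 W=0
Move 5: B@(4,2) -> caps B=0 W=0
Move 6: W@(0,3) -> caps B=0 W=0
Move 7: B@(3,1) -> caps B=0 W=0
Move 8: W@(1,4) -> caps B=0 W=1
Move 9: B@(1,3) -> caps B=0 W=1
Move 10: W@(1,1) -> caps B=0 W=1
Move 11: B@(3,0) -> caps B=0 W=1

Answer: 0 1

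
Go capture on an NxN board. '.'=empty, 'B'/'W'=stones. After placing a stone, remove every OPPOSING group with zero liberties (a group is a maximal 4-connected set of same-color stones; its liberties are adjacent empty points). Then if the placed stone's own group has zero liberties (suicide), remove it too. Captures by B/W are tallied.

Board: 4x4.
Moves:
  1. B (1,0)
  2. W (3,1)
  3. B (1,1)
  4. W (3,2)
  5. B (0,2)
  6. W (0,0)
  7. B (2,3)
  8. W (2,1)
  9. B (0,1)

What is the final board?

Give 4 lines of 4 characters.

Move 1: B@(1,0) -> caps B=0 W=0
Move 2: W@(3,1) -> caps B=0 W=0
Move 3: B@(1,1) -> caps B=0 W=0
Move 4: W@(3,2) -> caps B=0 W=0
Move 5: B@(0,2) -> caps B=0 W=0
Move 6: W@(0,0) -> caps B=0 W=0
Move 7: B@(2,3) -> caps B=0 W=0
Move 8: W@(2,1) -> caps B=0 W=0
Move 9: B@(0,1) -> caps B=1 W=0

Answer: .BB.
BB..
.W.B
.WW.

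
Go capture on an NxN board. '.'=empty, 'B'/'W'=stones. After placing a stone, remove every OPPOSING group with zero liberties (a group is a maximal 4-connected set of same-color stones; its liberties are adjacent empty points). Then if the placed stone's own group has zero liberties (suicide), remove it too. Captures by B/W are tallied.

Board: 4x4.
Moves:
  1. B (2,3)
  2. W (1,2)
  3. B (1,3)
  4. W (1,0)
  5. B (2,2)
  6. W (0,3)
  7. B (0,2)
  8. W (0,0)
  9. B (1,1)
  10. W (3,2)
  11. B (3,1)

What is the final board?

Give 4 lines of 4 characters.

Answer: W.B.
WB.B
..BB
.BW.

Derivation:
Move 1: B@(2,3) -> caps B=0 W=0
Move 2: W@(1,2) -> caps B=0 W=0
Move 3: B@(1,3) -> caps B=0 W=0
Move 4: W@(1,0) -> caps B=0 W=0
Move 5: B@(2,2) -> caps B=0 W=0
Move 6: W@(0,3) -> caps B=0 W=0
Move 7: B@(0,2) -> caps B=1 W=0
Move 8: W@(0,0) -> caps B=1 W=0
Move 9: B@(1,1) -> caps B=2 W=0
Move 10: W@(3,2) -> caps B=2 W=0
Move 11: B@(3,1) -> caps B=2 W=0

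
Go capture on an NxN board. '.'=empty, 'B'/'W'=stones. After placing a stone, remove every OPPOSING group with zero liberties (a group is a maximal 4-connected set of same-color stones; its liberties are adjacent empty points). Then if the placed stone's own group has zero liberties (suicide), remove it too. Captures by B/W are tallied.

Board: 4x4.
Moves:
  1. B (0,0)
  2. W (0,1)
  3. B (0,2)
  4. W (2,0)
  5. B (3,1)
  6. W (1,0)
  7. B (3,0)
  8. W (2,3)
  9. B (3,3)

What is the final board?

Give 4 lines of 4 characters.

Answer: .WB.
W...
W..W
BB.B

Derivation:
Move 1: B@(0,0) -> caps B=0 W=0
Move 2: W@(0,1) -> caps B=0 W=0
Move 3: B@(0,2) -> caps B=0 W=0
Move 4: W@(2,0) -> caps B=0 W=0
Move 5: B@(3,1) -> caps B=0 W=0
Move 6: W@(1,0) -> caps B=0 W=1
Move 7: B@(3,0) -> caps B=0 W=1
Move 8: W@(2,3) -> caps B=0 W=1
Move 9: B@(3,3) -> caps B=0 W=1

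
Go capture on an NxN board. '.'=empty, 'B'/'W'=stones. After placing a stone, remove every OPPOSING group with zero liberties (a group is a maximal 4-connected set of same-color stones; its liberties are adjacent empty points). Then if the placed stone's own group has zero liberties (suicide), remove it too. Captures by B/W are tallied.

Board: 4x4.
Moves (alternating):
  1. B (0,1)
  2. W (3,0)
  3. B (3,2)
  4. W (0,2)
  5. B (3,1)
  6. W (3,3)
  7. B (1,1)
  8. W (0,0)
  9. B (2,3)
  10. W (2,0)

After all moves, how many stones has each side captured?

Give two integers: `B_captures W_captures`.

Move 1: B@(0,1) -> caps B=0 W=0
Move 2: W@(3,0) -> caps B=0 W=0
Move 3: B@(3,2) -> caps B=0 W=0
Move 4: W@(0,2) -> caps B=0 W=0
Move 5: B@(3,1) -> caps B=0 W=0
Move 6: W@(3,3) -> caps B=0 W=0
Move 7: B@(1,1) -> caps B=0 W=0
Move 8: W@(0,0) -> caps B=0 W=0
Move 9: B@(2,3) -> caps B=1 W=0
Move 10: W@(2,0) -> caps B=1 W=0

Answer: 1 0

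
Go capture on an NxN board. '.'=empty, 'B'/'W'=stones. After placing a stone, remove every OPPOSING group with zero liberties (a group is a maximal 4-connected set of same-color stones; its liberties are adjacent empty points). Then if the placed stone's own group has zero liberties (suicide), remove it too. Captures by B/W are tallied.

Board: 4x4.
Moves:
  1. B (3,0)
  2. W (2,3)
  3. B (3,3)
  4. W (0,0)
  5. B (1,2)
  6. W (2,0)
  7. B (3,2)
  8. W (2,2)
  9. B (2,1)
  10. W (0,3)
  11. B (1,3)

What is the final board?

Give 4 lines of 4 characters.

Move 1: B@(3,0) -> caps B=0 W=0
Move 2: W@(2,3) -> caps B=0 W=0
Move 3: B@(3,3) -> caps B=0 W=0
Move 4: W@(0,0) -> caps B=0 W=0
Move 5: B@(1,2) -> caps B=0 W=0
Move 6: W@(2,0) -> caps B=0 W=0
Move 7: B@(3,2) -> caps B=0 W=0
Move 8: W@(2,2) -> caps B=0 W=0
Move 9: B@(2,1) -> caps B=0 W=0
Move 10: W@(0,3) -> caps B=0 W=0
Move 11: B@(1,3) -> caps B=2 W=0

Answer: W..W
..BB
WB..
B.BB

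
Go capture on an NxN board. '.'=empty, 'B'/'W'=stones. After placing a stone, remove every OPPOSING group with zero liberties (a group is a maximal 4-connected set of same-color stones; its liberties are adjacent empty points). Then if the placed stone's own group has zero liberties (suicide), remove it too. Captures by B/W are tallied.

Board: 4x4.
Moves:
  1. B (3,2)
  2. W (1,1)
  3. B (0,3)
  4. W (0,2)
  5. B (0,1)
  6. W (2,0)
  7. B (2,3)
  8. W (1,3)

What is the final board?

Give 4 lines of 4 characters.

Answer: .BW.
.W.W
W..B
..B.

Derivation:
Move 1: B@(3,2) -> caps B=0 W=0
Move 2: W@(1,1) -> caps B=0 W=0
Move 3: B@(0,3) -> caps B=0 W=0
Move 4: W@(0,2) -> caps B=0 W=0
Move 5: B@(0,1) -> caps B=0 W=0
Move 6: W@(2,0) -> caps B=0 W=0
Move 7: B@(2,3) -> caps B=0 W=0
Move 8: W@(1,3) -> caps B=0 W=1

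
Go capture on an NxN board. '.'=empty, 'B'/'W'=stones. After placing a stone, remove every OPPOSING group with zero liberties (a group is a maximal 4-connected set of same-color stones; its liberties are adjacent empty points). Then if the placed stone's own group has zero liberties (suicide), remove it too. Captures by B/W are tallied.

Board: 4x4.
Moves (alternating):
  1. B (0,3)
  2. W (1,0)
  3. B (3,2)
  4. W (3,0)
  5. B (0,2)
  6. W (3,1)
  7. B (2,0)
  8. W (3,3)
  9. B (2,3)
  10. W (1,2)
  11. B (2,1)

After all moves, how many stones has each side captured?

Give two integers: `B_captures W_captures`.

Answer: 3 0

Derivation:
Move 1: B@(0,3) -> caps B=0 W=0
Move 2: W@(1,0) -> caps B=0 W=0
Move 3: B@(3,2) -> caps B=0 W=0
Move 4: W@(3,0) -> caps B=0 W=0
Move 5: B@(0,2) -> caps B=0 W=0
Move 6: W@(3,1) -> caps B=0 W=0
Move 7: B@(2,0) -> caps B=0 W=0
Move 8: W@(3,3) -> caps B=0 W=0
Move 9: B@(2,3) -> caps B=1 W=0
Move 10: W@(1,2) -> caps B=1 W=0
Move 11: B@(2,1) -> caps B=3 W=0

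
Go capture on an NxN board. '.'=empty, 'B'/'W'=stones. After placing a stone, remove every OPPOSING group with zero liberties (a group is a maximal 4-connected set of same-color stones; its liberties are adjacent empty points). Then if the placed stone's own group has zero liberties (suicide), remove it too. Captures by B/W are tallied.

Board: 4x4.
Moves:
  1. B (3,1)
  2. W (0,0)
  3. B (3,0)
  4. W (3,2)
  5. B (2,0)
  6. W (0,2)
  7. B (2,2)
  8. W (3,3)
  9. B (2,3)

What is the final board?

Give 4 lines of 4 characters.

Move 1: B@(3,1) -> caps B=0 W=0
Move 2: W@(0,0) -> caps B=0 W=0
Move 3: B@(3,0) -> caps B=0 W=0
Move 4: W@(3,2) -> caps B=0 W=0
Move 5: B@(2,0) -> caps B=0 W=0
Move 6: W@(0,2) -> caps B=0 W=0
Move 7: B@(2,2) -> caps B=0 W=0
Move 8: W@(3,3) -> caps B=0 W=0
Move 9: B@(2,3) -> caps B=2 W=0

Answer: W.W.
....
B.BB
BB..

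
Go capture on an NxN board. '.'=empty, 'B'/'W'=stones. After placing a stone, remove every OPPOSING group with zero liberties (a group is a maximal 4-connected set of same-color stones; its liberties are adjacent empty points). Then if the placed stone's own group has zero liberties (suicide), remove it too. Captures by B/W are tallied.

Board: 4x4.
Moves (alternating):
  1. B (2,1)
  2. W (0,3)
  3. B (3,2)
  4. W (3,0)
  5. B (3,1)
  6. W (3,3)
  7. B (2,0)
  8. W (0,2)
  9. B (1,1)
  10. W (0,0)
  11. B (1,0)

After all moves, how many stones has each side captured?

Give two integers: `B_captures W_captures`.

Answer: 1 0

Derivation:
Move 1: B@(2,1) -> caps B=0 W=0
Move 2: W@(0,3) -> caps B=0 W=0
Move 3: B@(3,2) -> caps B=0 W=0
Move 4: W@(3,0) -> caps B=0 W=0
Move 5: B@(3,1) -> caps B=0 W=0
Move 6: W@(3,3) -> caps B=0 W=0
Move 7: B@(2,0) -> caps B=1 W=0
Move 8: W@(0,2) -> caps B=1 W=0
Move 9: B@(1,1) -> caps B=1 W=0
Move 10: W@(0,0) -> caps B=1 W=0
Move 11: B@(1,0) -> caps B=1 W=0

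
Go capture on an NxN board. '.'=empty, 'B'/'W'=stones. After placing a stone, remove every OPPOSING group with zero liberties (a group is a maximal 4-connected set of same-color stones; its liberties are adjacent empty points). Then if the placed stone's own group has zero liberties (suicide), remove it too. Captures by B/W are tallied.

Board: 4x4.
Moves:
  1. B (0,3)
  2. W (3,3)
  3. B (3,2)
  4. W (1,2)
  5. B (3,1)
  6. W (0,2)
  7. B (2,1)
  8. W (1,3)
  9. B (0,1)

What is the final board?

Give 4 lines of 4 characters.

Move 1: B@(0,3) -> caps B=0 W=0
Move 2: W@(3,3) -> caps B=0 W=0
Move 3: B@(3,2) -> caps B=0 W=0
Move 4: W@(1,2) -> caps B=0 W=0
Move 5: B@(3,1) -> caps B=0 W=0
Move 6: W@(0,2) -> caps B=0 W=0
Move 7: B@(2,1) -> caps B=0 W=0
Move 8: W@(1,3) -> caps B=0 W=1
Move 9: B@(0,1) -> caps B=0 W=1

Answer: .BW.
..WW
.B..
.BBW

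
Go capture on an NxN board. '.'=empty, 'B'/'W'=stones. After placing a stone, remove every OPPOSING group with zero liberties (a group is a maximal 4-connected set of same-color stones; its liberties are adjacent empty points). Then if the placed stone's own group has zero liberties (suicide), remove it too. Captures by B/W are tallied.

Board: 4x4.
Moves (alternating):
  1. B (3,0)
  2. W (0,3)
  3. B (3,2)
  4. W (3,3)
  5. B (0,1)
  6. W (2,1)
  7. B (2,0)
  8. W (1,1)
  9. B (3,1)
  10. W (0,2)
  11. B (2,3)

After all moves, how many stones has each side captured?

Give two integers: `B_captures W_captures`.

Answer: 1 0

Derivation:
Move 1: B@(3,0) -> caps B=0 W=0
Move 2: W@(0,3) -> caps B=0 W=0
Move 3: B@(3,2) -> caps B=0 W=0
Move 4: W@(3,3) -> caps B=0 W=0
Move 5: B@(0,1) -> caps B=0 W=0
Move 6: W@(2,1) -> caps B=0 W=0
Move 7: B@(2,0) -> caps B=0 W=0
Move 8: W@(1,1) -> caps B=0 W=0
Move 9: B@(3,1) -> caps B=0 W=0
Move 10: W@(0,2) -> caps B=0 W=0
Move 11: B@(2,3) -> caps B=1 W=0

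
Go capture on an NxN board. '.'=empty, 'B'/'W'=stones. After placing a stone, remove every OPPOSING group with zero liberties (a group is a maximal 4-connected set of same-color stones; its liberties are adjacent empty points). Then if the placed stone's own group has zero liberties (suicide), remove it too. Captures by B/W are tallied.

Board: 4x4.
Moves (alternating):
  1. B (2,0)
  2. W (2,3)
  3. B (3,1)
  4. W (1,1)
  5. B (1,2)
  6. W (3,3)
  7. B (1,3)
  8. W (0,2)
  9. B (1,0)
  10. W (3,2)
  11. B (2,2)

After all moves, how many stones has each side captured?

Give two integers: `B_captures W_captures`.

Answer: 3 0

Derivation:
Move 1: B@(2,0) -> caps B=0 W=0
Move 2: W@(2,3) -> caps B=0 W=0
Move 3: B@(3,1) -> caps B=0 W=0
Move 4: W@(1,1) -> caps B=0 W=0
Move 5: B@(1,2) -> caps B=0 W=0
Move 6: W@(3,3) -> caps B=0 W=0
Move 7: B@(1,3) -> caps B=0 W=0
Move 8: W@(0,2) -> caps B=0 W=0
Move 9: B@(1,0) -> caps B=0 W=0
Move 10: W@(3,2) -> caps B=0 W=0
Move 11: B@(2,2) -> caps B=3 W=0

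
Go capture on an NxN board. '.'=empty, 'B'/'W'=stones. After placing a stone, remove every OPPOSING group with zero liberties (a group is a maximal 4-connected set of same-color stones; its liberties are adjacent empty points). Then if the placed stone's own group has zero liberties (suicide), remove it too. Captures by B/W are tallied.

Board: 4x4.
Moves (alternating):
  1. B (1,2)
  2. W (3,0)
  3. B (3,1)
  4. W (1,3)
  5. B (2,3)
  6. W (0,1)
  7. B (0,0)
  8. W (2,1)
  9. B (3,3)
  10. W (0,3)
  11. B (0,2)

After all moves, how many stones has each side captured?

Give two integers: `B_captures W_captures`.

Move 1: B@(1,2) -> caps B=0 W=0
Move 2: W@(3,0) -> caps B=0 W=0
Move 3: B@(3,1) -> caps B=0 W=0
Move 4: W@(1,3) -> caps B=0 W=0
Move 5: B@(2,3) -> caps B=0 W=0
Move 6: W@(0,1) -> caps B=0 W=0
Move 7: B@(0,0) -> caps B=0 W=0
Move 8: W@(2,1) -> caps B=0 W=0
Move 9: B@(3,3) -> caps B=0 W=0
Move 10: W@(0,3) -> caps B=0 W=0
Move 11: B@(0,2) -> caps B=2 W=0

Answer: 2 0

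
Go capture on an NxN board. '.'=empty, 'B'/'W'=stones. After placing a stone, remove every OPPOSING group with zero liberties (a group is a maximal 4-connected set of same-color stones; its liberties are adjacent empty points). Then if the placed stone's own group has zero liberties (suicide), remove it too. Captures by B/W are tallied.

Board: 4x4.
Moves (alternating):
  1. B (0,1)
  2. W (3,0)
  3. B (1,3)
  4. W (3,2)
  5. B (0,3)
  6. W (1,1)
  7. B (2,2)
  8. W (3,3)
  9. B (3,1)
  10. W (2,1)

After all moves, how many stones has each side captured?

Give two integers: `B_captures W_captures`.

Answer: 0 1

Derivation:
Move 1: B@(0,1) -> caps B=0 W=0
Move 2: W@(3,0) -> caps B=0 W=0
Move 3: B@(1,3) -> caps B=0 W=0
Move 4: W@(3,2) -> caps B=0 W=0
Move 5: B@(0,3) -> caps B=0 W=0
Move 6: W@(1,1) -> caps B=0 W=0
Move 7: B@(2,2) -> caps B=0 W=0
Move 8: W@(3,3) -> caps B=0 W=0
Move 9: B@(3,1) -> caps B=0 W=0
Move 10: W@(2,1) -> caps B=0 W=1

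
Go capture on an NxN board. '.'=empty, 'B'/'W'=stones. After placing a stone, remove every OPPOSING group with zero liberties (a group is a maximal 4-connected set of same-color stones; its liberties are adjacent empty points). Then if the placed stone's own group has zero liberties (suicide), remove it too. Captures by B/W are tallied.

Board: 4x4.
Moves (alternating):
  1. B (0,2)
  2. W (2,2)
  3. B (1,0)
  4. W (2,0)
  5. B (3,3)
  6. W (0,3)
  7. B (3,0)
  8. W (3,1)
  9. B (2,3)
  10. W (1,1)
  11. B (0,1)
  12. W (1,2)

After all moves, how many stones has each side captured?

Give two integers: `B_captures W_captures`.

Answer: 0 1

Derivation:
Move 1: B@(0,2) -> caps B=0 W=0
Move 2: W@(2,2) -> caps B=0 W=0
Move 3: B@(1,0) -> caps B=0 W=0
Move 4: W@(2,0) -> caps B=0 W=0
Move 5: B@(3,3) -> caps B=0 W=0
Move 6: W@(0,3) -> caps B=0 W=0
Move 7: B@(3,0) -> caps B=0 W=0
Move 8: W@(3,1) -> caps B=0 W=1
Move 9: B@(2,3) -> caps B=0 W=1
Move 10: W@(1,1) -> caps B=0 W=1
Move 11: B@(0,1) -> caps B=0 W=1
Move 12: W@(1,2) -> caps B=0 W=1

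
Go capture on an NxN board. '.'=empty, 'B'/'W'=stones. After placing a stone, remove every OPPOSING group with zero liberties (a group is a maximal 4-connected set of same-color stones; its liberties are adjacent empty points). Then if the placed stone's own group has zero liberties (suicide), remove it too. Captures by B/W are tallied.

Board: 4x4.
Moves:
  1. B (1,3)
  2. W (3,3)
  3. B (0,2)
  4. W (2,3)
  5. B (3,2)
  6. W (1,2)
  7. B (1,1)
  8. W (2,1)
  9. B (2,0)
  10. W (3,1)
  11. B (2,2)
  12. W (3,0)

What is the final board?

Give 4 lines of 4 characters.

Move 1: B@(1,3) -> caps B=0 W=0
Move 2: W@(3,3) -> caps B=0 W=0
Move 3: B@(0,2) -> caps B=0 W=0
Move 4: W@(2,3) -> caps B=0 W=0
Move 5: B@(3,2) -> caps B=0 W=0
Move 6: W@(1,2) -> caps B=0 W=0
Move 7: B@(1,1) -> caps B=0 W=0
Move 8: W@(2,1) -> caps B=0 W=0
Move 9: B@(2,0) -> caps B=0 W=0
Move 10: W@(3,1) -> caps B=0 W=0
Move 11: B@(2,2) -> caps B=3 W=0
Move 12: W@(3,0) -> caps B=3 W=0

Answer: ..B.
.B.B
B.B.
..B.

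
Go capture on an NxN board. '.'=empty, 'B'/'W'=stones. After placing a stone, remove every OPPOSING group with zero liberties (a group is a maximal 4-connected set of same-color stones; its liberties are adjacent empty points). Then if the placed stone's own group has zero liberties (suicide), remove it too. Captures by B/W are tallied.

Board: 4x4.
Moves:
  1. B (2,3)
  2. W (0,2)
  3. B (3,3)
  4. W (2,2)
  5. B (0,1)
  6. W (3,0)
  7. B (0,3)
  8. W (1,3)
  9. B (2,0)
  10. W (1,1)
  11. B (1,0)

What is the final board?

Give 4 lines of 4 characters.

Answer: .BW.
BW.W
B.WB
W..B

Derivation:
Move 1: B@(2,3) -> caps B=0 W=0
Move 2: W@(0,2) -> caps B=0 W=0
Move 3: B@(3,3) -> caps B=0 W=0
Move 4: W@(2,2) -> caps B=0 W=0
Move 5: B@(0,1) -> caps B=0 W=0
Move 6: W@(3,0) -> caps B=0 W=0
Move 7: B@(0,3) -> caps B=0 W=0
Move 8: W@(1,3) -> caps B=0 W=1
Move 9: B@(2,0) -> caps B=0 W=1
Move 10: W@(1,1) -> caps B=0 W=1
Move 11: B@(1,0) -> caps B=0 W=1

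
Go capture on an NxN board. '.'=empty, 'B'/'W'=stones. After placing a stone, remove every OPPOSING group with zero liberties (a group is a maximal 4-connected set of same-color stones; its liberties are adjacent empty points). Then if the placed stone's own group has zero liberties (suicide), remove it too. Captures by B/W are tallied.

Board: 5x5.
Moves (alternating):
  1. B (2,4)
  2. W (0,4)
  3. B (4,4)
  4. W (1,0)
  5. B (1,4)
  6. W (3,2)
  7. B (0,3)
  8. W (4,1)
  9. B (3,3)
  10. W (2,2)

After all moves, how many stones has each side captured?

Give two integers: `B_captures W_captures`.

Move 1: B@(2,4) -> caps B=0 W=0
Move 2: W@(0,4) -> caps B=0 W=0
Move 3: B@(4,4) -> caps B=0 W=0
Move 4: W@(1,0) -> caps B=0 W=0
Move 5: B@(1,4) -> caps B=0 W=0
Move 6: W@(3,2) -> caps B=0 W=0
Move 7: B@(0,3) -> caps B=1 W=0
Move 8: W@(4,1) -> caps B=1 W=0
Move 9: B@(3,3) -> caps B=1 W=0
Move 10: W@(2,2) -> caps B=1 W=0

Answer: 1 0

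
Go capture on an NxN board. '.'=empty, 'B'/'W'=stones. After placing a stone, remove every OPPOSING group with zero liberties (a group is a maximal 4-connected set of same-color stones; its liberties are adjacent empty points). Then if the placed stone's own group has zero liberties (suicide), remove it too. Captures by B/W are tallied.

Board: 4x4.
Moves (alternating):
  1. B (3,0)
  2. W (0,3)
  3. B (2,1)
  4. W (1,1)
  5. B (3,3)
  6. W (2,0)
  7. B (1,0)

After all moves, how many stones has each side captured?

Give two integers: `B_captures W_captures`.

Answer: 1 0

Derivation:
Move 1: B@(3,0) -> caps B=0 W=0
Move 2: W@(0,3) -> caps B=0 W=0
Move 3: B@(2,1) -> caps B=0 W=0
Move 4: W@(1,1) -> caps B=0 W=0
Move 5: B@(3,3) -> caps B=0 W=0
Move 6: W@(2,0) -> caps B=0 W=0
Move 7: B@(1,0) -> caps B=1 W=0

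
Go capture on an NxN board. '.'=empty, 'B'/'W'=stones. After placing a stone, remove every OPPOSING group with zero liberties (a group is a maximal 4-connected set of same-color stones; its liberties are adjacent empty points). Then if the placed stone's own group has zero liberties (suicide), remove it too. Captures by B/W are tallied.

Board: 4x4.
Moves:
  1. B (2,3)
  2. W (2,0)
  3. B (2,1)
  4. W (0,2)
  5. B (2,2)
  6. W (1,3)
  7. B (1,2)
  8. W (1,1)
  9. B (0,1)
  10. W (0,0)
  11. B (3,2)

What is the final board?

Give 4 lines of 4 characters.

Answer: W.W.
.WBW
WBBB
..B.

Derivation:
Move 1: B@(2,3) -> caps B=0 W=0
Move 2: W@(2,0) -> caps B=0 W=0
Move 3: B@(2,1) -> caps B=0 W=0
Move 4: W@(0,2) -> caps B=0 W=0
Move 5: B@(2,2) -> caps B=0 W=0
Move 6: W@(1,3) -> caps B=0 W=0
Move 7: B@(1,2) -> caps B=0 W=0
Move 8: W@(1,1) -> caps B=0 W=0
Move 9: B@(0,1) -> caps B=0 W=0
Move 10: W@(0,0) -> caps B=0 W=1
Move 11: B@(3,2) -> caps B=0 W=1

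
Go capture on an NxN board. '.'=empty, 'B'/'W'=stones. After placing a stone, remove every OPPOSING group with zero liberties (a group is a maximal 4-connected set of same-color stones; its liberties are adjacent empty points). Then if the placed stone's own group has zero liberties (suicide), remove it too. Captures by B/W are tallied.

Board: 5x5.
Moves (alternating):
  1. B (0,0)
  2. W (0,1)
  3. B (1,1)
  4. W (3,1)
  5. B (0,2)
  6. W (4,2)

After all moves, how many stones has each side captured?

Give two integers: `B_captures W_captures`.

Answer: 1 0

Derivation:
Move 1: B@(0,0) -> caps B=0 W=0
Move 2: W@(0,1) -> caps B=0 W=0
Move 3: B@(1,1) -> caps B=0 W=0
Move 4: W@(3,1) -> caps B=0 W=0
Move 5: B@(0,2) -> caps B=1 W=0
Move 6: W@(4,2) -> caps B=1 W=0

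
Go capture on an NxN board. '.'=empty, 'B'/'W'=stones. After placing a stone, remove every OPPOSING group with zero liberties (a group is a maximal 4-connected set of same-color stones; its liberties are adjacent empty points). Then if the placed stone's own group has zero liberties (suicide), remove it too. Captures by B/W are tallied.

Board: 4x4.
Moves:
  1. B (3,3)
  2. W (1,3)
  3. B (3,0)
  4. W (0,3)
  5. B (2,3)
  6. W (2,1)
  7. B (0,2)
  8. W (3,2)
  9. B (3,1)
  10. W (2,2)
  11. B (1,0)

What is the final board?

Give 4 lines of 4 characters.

Move 1: B@(3,3) -> caps B=0 W=0
Move 2: W@(1,3) -> caps B=0 W=0
Move 3: B@(3,0) -> caps B=0 W=0
Move 4: W@(0,3) -> caps B=0 W=0
Move 5: B@(2,3) -> caps B=0 W=0
Move 6: W@(2,1) -> caps B=0 W=0
Move 7: B@(0,2) -> caps B=0 W=0
Move 8: W@(3,2) -> caps B=0 W=0
Move 9: B@(3,1) -> caps B=0 W=0
Move 10: W@(2,2) -> caps B=0 W=2
Move 11: B@(1,0) -> caps B=0 W=2

Answer: ..BW
B..W
.WW.
BBW.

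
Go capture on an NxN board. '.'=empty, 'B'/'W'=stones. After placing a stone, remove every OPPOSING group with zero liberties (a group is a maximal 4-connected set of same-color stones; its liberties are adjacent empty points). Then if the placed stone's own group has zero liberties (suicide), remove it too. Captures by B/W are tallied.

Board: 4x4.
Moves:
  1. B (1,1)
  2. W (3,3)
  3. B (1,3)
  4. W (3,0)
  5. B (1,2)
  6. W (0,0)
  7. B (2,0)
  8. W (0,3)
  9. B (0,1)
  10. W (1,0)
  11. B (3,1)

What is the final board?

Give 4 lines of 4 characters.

Move 1: B@(1,1) -> caps B=0 W=0
Move 2: W@(3,3) -> caps B=0 W=0
Move 3: B@(1,3) -> caps B=0 W=0
Move 4: W@(3,0) -> caps B=0 W=0
Move 5: B@(1,2) -> caps B=0 W=0
Move 6: W@(0,0) -> caps B=0 W=0
Move 7: B@(2,0) -> caps B=0 W=0
Move 8: W@(0,3) -> caps B=0 W=0
Move 9: B@(0,1) -> caps B=0 W=0
Move 10: W@(1,0) -> caps B=0 W=0
Move 11: B@(3,1) -> caps B=1 W=0

Answer: .B.W
.BBB
B...
.B.W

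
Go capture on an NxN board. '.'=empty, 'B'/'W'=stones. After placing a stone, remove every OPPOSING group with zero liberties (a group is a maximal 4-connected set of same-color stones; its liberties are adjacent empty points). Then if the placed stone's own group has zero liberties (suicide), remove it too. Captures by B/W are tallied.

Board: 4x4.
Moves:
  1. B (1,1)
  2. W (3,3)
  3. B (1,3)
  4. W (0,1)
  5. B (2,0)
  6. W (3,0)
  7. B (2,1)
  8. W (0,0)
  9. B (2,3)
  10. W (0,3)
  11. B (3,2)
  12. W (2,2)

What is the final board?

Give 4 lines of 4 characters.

Answer: WW.W
.B.B
BBWB
W.B.

Derivation:
Move 1: B@(1,1) -> caps B=0 W=0
Move 2: W@(3,3) -> caps B=0 W=0
Move 3: B@(1,3) -> caps B=0 W=0
Move 4: W@(0,1) -> caps B=0 W=0
Move 5: B@(2,0) -> caps B=0 W=0
Move 6: W@(3,0) -> caps B=0 W=0
Move 7: B@(2,1) -> caps B=0 W=0
Move 8: W@(0,0) -> caps B=0 W=0
Move 9: B@(2,3) -> caps B=0 W=0
Move 10: W@(0,3) -> caps B=0 W=0
Move 11: B@(3,2) -> caps B=1 W=0
Move 12: W@(2,2) -> caps B=1 W=0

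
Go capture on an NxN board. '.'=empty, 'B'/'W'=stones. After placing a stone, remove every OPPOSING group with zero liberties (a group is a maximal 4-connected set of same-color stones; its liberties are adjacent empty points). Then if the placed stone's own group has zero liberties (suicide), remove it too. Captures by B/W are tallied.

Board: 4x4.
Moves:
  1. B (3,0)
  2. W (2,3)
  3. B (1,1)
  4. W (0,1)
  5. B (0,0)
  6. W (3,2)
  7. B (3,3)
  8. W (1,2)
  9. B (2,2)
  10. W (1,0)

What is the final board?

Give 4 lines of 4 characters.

Answer: .W..
WBW.
..BW
B.W.

Derivation:
Move 1: B@(3,0) -> caps B=0 W=0
Move 2: W@(2,3) -> caps B=0 W=0
Move 3: B@(1,1) -> caps B=0 W=0
Move 4: W@(0,1) -> caps B=0 W=0
Move 5: B@(0,0) -> caps B=0 W=0
Move 6: W@(3,2) -> caps B=0 W=0
Move 7: B@(3,3) -> caps B=0 W=0
Move 8: W@(1,2) -> caps B=0 W=0
Move 9: B@(2,2) -> caps B=0 W=0
Move 10: W@(1,0) -> caps B=0 W=1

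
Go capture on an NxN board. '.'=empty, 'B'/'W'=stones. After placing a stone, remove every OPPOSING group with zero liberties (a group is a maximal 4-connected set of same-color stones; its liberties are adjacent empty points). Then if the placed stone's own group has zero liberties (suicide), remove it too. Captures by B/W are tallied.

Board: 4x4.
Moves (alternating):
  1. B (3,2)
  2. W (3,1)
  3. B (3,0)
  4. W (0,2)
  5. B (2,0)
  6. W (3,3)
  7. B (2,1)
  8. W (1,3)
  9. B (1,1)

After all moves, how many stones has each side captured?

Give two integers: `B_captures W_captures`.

Move 1: B@(3,2) -> caps B=0 W=0
Move 2: W@(3,1) -> caps B=0 W=0
Move 3: B@(3,0) -> caps B=0 W=0
Move 4: W@(0,2) -> caps B=0 W=0
Move 5: B@(2,0) -> caps B=0 W=0
Move 6: W@(3,3) -> caps B=0 W=0
Move 7: B@(2,1) -> caps B=1 W=0
Move 8: W@(1,3) -> caps B=1 W=0
Move 9: B@(1,1) -> caps B=1 W=0

Answer: 1 0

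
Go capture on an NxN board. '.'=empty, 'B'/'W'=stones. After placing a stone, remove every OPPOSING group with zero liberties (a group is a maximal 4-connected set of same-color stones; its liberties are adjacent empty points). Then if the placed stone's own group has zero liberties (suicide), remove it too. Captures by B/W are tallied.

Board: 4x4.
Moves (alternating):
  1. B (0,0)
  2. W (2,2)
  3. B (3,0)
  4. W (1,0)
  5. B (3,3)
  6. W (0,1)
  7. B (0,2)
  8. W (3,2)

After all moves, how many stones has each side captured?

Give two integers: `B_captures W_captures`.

Answer: 0 1

Derivation:
Move 1: B@(0,0) -> caps B=0 W=0
Move 2: W@(2,2) -> caps B=0 W=0
Move 3: B@(3,0) -> caps B=0 W=0
Move 4: W@(1,0) -> caps B=0 W=0
Move 5: B@(3,3) -> caps B=0 W=0
Move 6: W@(0,1) -> caps B=0 W=1
Move 7: B@(0,2) -> caps B=0 W=1
Move 8: W@(3,2) -> caps B=0 W=1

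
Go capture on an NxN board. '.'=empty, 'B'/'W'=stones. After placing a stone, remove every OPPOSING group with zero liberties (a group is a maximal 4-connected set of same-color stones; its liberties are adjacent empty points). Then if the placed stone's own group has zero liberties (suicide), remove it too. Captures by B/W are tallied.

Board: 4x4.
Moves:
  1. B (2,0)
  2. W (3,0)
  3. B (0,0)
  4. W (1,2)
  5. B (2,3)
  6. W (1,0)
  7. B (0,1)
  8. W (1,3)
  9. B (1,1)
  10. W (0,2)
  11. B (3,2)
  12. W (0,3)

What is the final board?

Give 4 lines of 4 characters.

Answer: BBWW
.BWW
B..B
W.B.

Derivation:
Move 1: B@(2,0) -> caps B=0 W=0
Move 2: W@(3,0) -> caps B=0 W=0
Move 3: B@(0,0) -> caps B=0 W=0
Move 4: W@(1,2) -> caps B=0 W=0
Move 5: B@(2,3) -> caps B=0 W=0
Move 6: W@(1,0) -> caps B=0 W=0
Move 7: B@(0,1) -> caps B=0 W=0
Move 8: W@(1,3) -> caps B=0 W=0
Move 9: B@(1,1) -> caps B=1 W=0
Move 10: W@(0,2) -> caps B=1 W=0
Move 11: B@(3,2) -> caps B=1 W=0
Move 12: W@(0,3) -> caps B=1 W=0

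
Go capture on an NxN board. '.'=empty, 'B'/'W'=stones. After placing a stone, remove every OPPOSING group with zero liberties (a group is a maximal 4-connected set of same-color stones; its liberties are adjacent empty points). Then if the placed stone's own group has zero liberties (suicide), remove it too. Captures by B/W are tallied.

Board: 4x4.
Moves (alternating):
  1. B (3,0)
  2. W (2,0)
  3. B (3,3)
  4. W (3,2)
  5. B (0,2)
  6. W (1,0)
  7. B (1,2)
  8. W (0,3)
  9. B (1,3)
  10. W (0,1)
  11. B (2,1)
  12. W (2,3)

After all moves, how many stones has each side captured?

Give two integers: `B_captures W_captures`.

Answer: 1 1

Derivation:
Move 1: B@(3,0) -> caps B=0 W=0
Move 2: W@(2,0) -> caps B=0 W=0
Move 3: B@(3,3) -> caps B=0 W=0
Move 4: W@(3,2) -> caps B=0 W=0
Move 5: B@(0,2) -> caps B=0 W=0
Move 6: W@(1,0) -> caps B=0 W=0
Move 7: B@(1,2) -> caps B=0 W=0
Move 8: W@(0,3) -> caps B=0 W=0
Move 9: B@(1,3) -> caps B=1 W=0
Move 10: W@(0,1) -> caps B=1 W=0
Move 11: B@(2,1) -> caps B=1 W=0
Move 12: W@(2,3) -> caps B=1 W=1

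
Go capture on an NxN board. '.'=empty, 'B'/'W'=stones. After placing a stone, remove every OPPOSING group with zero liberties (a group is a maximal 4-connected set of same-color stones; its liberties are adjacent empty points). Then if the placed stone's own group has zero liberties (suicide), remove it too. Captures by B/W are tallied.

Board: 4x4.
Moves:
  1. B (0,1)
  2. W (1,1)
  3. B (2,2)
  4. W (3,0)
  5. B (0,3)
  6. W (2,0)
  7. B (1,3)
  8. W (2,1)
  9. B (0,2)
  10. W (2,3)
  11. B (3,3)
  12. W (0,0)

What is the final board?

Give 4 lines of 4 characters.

Move 1: B@(0,1) -> caps B=0 W=0
Move 2: W@(1,1) -> caps B=0 W=0
Move 3: B@(2,2) -> caps B=0 W=0
Move 4: W@(3,0) -> caps B=0 W=0
Move 5: B@(0,3) -> caps B=0 W=0
Move 6: W@(2,0) -> caps B=0 W=0
Move 7: B@(1,3) -> caps B=0 W=0
Move 8: W@(2,1) -> caps B=0 W=0
Move 9: B@(0,2) -> caps B=0 W=0
Move 10: W@(2,3) -> caps B=0 W=0
Move 11: B@(3,3) -> caps B=1 W=0
Move 12: W@(0,0) -> caps B=1 W=0

Answer: WBBB
.W.B
WWB.
W..B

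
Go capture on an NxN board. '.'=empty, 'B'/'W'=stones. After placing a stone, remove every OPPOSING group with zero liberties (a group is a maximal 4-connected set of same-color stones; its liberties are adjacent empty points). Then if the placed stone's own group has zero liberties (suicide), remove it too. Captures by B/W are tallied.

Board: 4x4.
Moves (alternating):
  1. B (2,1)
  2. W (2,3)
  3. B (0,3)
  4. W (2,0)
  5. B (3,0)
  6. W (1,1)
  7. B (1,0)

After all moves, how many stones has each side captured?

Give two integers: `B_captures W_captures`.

Answer: 1 0

Derivation:
Move 1: B@(2,1) -> caps B=0 W=0
Move 2: W@(2,3) -> caps B=0 W=0
Move 3: B@(0,3) -> caps B=0 W=0
Move 4: W@(2,0) -> caps B=0 W=0
Move 5: B@(3,0) -> caps B=0 W=0
Move 6: W@(1,1) -> caps B=0 W=0
Move 7: B@(1,0) -> caps B=1 W=0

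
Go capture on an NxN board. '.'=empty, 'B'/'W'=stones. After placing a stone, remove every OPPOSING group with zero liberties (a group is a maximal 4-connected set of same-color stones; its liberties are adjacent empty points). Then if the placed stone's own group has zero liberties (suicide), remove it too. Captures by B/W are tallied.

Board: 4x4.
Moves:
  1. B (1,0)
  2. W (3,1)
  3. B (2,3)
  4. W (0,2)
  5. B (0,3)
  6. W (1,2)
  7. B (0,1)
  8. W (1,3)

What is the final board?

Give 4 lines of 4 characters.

Answer: .BW.
B.WW
...B
.W..

Derivation:
Move 1: B@(1,0) -> caps B=0 W=0
Move 2: W@(3,1) -> caps B=0 W=0
Move 3: B@(2,3) -> caps B=0 W=0
Move 4: W@(0,2) -> caps B=0 W=0
Move 5: B@(0,3) -> caps B=0 W=0
Move 6: W@(1,2) -> caps B=0 W=0
Move 7: B@(0,1) -> caps B=0 W=0
Move 8: W@(1,3) -> caps B=0 W=1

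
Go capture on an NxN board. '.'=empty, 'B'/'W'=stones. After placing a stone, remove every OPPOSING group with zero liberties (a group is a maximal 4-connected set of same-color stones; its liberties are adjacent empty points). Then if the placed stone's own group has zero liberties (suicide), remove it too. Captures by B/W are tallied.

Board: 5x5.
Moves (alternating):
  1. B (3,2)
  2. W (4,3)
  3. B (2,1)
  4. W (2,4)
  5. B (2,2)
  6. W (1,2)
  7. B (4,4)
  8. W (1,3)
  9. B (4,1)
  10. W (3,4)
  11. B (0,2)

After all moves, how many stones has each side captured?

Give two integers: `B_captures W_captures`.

Move 1: B@(3,2) -> caps B=0 W=0
Move 2: W@(4,3) -> caps B=0 W=0
Move 3: B@(2,1) -> caps B=0 W=0
Move 4: W@(2,4) -> caps B=0 W=0
Move 5: B@(2,2) -> caps B=0 W=0
Move 6: W@(1,2) -> caps B=0 W=0
Move 7: B@(4,4) -> caps B=0 W=0
Move 8: W@(1,3) -> caps B=0 W=0
Move 9: B@(4,1) -> caps B=0 W=0
Move 10: W@(3,4) -> caps B=0 W=1
Move 11: B@(0,2) -> caps B=0 W=1

Answer: 0 1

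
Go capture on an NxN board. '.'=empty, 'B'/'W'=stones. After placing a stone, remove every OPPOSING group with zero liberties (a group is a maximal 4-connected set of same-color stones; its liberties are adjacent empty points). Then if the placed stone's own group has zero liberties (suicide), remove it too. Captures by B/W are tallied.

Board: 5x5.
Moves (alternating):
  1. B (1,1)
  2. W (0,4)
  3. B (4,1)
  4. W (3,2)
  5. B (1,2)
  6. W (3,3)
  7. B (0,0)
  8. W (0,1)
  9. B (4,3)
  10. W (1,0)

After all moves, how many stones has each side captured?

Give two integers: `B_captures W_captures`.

Answer: 0 1

Derivation:
Move 1: B@(1,1) -> caps B=0 W=0
Move 2: W@(0,4) -> caps B=0 W=0
Move 3: B@(4,1) -> caps B=0 W=0
Move 4: W@(3,2) -> caps B=0 W=0
Move 5: B@(1,2) -> caps B=0 W=0
Move 6: W@(3,3) -> caps B=0 W=0
Move 7: B@(0,0) -> caps B=0 W=0
Move 8: W@(0,1) -> caps B=0 W=0
Move 9: B@(4,3) -> caps B=0 W=0
Move 10: W@(1,0) -> caps B=0 W=1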